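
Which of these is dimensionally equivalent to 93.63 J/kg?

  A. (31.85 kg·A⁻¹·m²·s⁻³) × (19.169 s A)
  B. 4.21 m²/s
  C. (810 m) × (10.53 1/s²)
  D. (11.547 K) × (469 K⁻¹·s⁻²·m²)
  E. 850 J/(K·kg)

Reference: J·kg⁻¹ = N·m·kg⁻¹ = m²·s⁻².
Each option:
  A. [kg·m²·s⁻³·A⁻¹] · [s·A] = kg·m²·s⁻²
  B. m²·s⁻¹
  C. [m] · [s⁻²] = m·s⁻²
  D. [K] · [m²·s⁻²·K⁻¹] = m²·s⁻²  ← same
  E. J·kg⁻¹·K⁻¹ = N·m·kg⁻¹·K⁻¹ = m²·s⁻²·K⁻¹
Only D. matches m²·s⁻².

D.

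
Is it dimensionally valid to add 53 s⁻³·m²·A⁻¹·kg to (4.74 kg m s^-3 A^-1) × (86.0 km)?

Yes

Dimensions:
  53 s⁻³·m²·A⁻¹·kg:  kg·m²·s⁻³·A⁻¹
  (4.74 kg m s^-3 A^-1) × (86.0 km):  [kg·m·s⁻³·A⁻¹] · [m] = kg·m²·s⁻³·A⁻¹
Both are kg·m²·s⁻³·A⁻¹, so they have the same dimensions and can be added.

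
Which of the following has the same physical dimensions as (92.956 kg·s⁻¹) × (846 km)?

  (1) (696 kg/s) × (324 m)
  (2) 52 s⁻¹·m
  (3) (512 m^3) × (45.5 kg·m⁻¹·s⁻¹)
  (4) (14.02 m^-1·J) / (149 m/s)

Reference: [kg·s⁻¹] · [m] = kg·m·s⁻¹.
Each option:
  (1) [kg·s⁻¹] · [m] = kg·m·s⁻¹  ← same
  (2) m·s⁻¹
  (3) [m³] · [kg·m⁻¹·s⁻¹] = kg·m²·s⁻¹
  (4) [kg·m·s⁻²] / [m·s⁻¹] = kg·s⁻¹
Only (1) matches kg·m·s⁻¹.

(1)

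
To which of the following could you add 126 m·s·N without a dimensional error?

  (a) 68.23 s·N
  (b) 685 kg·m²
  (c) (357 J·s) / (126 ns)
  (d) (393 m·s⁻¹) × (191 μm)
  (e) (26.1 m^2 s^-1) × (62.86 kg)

Reference: N·m·s = kg·m·s⁻²·m·s = kg·m²·s⁻¹.
Each option:
  (a) N·s = kg·m·s⁻²·s = kg·m·s⁻¹
  (b) kg·m²
  (c) [kg·m²·s⁻¹] / [s] = kg·m²·s⁻²
  (d) [m·s⁻¹] · [m] = m²·s⁻¹
  (e) [m²·s⁻¹] · [kg] = kg·m²·s⁻¹  ← same
Only (e) matches kg·m²·s⁻¹.

(e)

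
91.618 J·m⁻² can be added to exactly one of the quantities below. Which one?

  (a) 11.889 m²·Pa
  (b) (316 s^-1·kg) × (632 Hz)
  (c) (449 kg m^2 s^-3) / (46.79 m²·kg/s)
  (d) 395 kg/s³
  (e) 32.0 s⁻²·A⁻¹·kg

Reference: J·m⁻² = N·m·m⁻² = kg·s⁻².
Each option:
  (a) Pa·m² = N·m⁻²·m² = kg·m·s⁻²
  (b) [kg·s⁻¹] · [s⁻¹] = kg·s⁻²  ← same
  (c) [kg·m²·s⁻³] / [kg·m²·s⁻¹] = s⁻²
  (d) kg·s⁻³
  (e) kg·s⁻²·A⁻¹
Only (b) matches kg·s⁻².

(b)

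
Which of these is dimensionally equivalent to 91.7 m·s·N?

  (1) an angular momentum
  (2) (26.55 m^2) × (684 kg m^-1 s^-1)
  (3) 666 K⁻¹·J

Reference: N·m·s = kg·m·s⁻²·m·s = kg·m²·s⁻¹.
Each option:
  (1) [angular momentum] = kg·m²·s⁻¹  ← same
  (2) [m²] · [kg·m⁻¹·s⁻¹] = kg·m·s⁻¹
  (3) J·K⁻¹ = N·m·K⁻¹ = kg·m²·s⁻²·K⁻¹
Only (1) matches kg·m²·s⁻¹.

(1)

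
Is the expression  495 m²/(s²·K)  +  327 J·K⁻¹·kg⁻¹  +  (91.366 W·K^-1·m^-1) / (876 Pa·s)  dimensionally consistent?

Reduce each to base SI dimensions:
  495 m²/(s²·K):  m²·s⁻²·K⁻¹
  327 J·K⁻¹·kg⁻¹:  J·kg⁻¹·K⁻¹ = N·m·kg⁻¹·K⁻¹ = m²·s⁻²·K⁻¹
  (91.366 W·K^-1·m^-1) / (876 Pa·s):  [kg·m·s⁻³·K⁻¹] / [kg·m⁻¹·s⁻¹] = m²·s⁻²·K⁻¹
Every term reduces to m²·s⁻²·K⁻¹.

Yes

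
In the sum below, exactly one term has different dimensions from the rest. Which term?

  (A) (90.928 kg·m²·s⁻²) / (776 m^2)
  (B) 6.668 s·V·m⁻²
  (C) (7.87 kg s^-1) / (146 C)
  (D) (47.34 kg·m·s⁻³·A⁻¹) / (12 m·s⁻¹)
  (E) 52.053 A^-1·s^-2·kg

Expand each in SI base units:
  (A) [kg·m²·s⁻²] / [m²] = kg·s⁻²
  (B) V·s·m⁻² = J·C⁻¹·s·m⁻² = kg·s⁻²·A⁻¹
  (C) [kg·s⁻¹] / [s·A] = kg·s⁻²·A⁻¹
  (D) [kg·m·s⁻³·A⁻¹] / [m·s⁻¹] = kg·s⁻²·A⁻¹
  (E) kg·s⁻²·A⁻¹
All reduce to kg·s⁻²·A⁻¹ except (A), which is kg·s⁻².

(A)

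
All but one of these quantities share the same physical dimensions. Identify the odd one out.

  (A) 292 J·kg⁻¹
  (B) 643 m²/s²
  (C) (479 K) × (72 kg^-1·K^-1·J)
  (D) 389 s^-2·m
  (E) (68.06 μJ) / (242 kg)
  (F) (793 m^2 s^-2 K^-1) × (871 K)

Reduce each to base SI dimensions:
  (A) J·kg⁻¹ = N·m·kg⁻¹ = m²·s⁻²
  (B) m²·s⁻²
  (C) [K] · [m²·s⁻²·K⁻¹] = m²·s⁻²
  (D) m·s⁻²
  (E) [kg·m²·s⁻²] / [kg] = m²·s⁻²
  (F) [m²·s⁻²·K⁻¹] · [K] = m²·s⁻²
All reduce to m²·s⁻² except (D), which is m·s⁻².

(D)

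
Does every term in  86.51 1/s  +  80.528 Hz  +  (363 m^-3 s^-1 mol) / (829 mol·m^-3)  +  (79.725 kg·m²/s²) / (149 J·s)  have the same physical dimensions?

Yes

In SI base units:
  86.51 1/s:  s⁻¹
  80.528 Hz:  Hz = s⁻¹
  (363 m^-3 s^-1 mol) / (829 mol·m^-3):  [m⁻³·s⁻¹·mol] / [m⁻³·mol] = s⁻¹
  (79.725 kg·m²/s²) / (149 J·s):  [kg·m²·s⁻²] / [kg·m²·s⁻¹] = s⁻¹
Every term reduces to s⁻¹.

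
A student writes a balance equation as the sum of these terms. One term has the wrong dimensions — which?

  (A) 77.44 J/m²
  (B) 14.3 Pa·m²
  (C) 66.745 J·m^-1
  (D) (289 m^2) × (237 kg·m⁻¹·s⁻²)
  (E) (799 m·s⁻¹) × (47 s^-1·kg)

(A)

Work out the base dimensions of each:
  (A) J·m⁻² = N·m·m⁻² = kg·s⁻²
  (B) Pa·m² = N·m⁻²·m² = kg·m·s⁻²
  (C) J·m⁻¹ = N·m·m⁻¹ = kg·m·s⁻²
  (D) [m²] · [kg·m⁻¹·s⁻²] = kg·m·s⁻²
  (E) [m·s⁻¹] · [kg·s⁻¹] = kg·m·s⁻²
All reduce to kg·m·s⁻² except (A), which is kg·s⁻².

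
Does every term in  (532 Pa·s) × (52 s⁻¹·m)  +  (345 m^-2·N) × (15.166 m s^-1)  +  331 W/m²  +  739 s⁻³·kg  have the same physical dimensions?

In SI base units:
  (532 Pa·s) × (52 s⁻¹·m):  [kg·m⁻¹·s⁻¹] · [m·s⁻¹] = kg·s⁻²
  (345 m^-2·N) × (15.166 m s^-1):  [kg·m⁻¹·s⁻²] · [m·s⁻¹] = kg·s⁻³
  331 W/m²:  W·m⁻² = J·s⁻¹·m⁻² = kg·s⁻³
  739 s⁻³·kg:  kg·s⁻³
The terms do not share a single dimension (kg·s⁻² vs kg·s⁻³).

No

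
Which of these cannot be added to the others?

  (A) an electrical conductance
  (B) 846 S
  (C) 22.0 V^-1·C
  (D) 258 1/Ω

(C)

Dimensions:
  (A) [electrical conductance] = kg⁻¹·m⁻²·s³·A²
  (B) S = Ω⁻¹ = kg⁻¹·m⁻²·s³·A²
  (C) C·V⁻¹ = s·A·(J·C⁻¹)⁻¹ = kg⁻¹·m⁻²·s⁴·A²
  (D) Ω⁻¹ = (V·A⁻¹)⁻¹ = kg⁻¹·m⁻²·s³·A²
All reduce to kg⁻¹·m⁻²·s³·A² except (C), which is kg⁻¹·m⁻²·s⁴·A².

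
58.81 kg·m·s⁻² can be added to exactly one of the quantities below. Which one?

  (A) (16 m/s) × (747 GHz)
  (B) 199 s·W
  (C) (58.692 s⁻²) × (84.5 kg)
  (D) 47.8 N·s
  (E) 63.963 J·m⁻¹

(E)

Reference: kg·m·s⁻².
Each option:
  (A) [m·s⁻¹] · [s⁻¹] = m·s⁻²
  (B) W·s = J·s⁻¹·s = kg·m²·s⁻²
  (C) [s⁻²] · [kg] = kg·s⁻²
  (D) N·s = kg·m·s⁻²·s = kg·m·s⁻¹
  (E) J·m⁻¹ = N·m·m⁻¹ = kg·m·s⁻²  ← same
Only (E) matches kg·m·s⁻².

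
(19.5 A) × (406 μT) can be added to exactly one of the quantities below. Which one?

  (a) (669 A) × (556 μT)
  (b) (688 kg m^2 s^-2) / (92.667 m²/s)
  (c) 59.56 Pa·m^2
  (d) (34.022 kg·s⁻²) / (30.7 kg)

Reference: [A] · [kg·s⁻²·A⁻¹] = kg·s⁻².
Each option:
  (a) [A] · [kg·s⁻²·A⁻¹] = kg·s⁻²  ← same
  (b) [kg·m²·s⁻²] / [m²·s⁻¹] = kg·s⁻¹
  (c) Pa·m² = N·m⁻²·m² = kg·m·s⁻²
  (d) [kg·s⁻²] / [kg] = s⁻²
Only (a) matches kg·s⁻².

(a)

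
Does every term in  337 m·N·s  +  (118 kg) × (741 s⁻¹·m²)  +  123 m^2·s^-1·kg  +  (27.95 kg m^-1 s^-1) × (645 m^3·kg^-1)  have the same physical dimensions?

No

Expand each in SI base units:
  337 m·N·s:  N·m·s = kg·m·s⁻²·m·s = kg·m²·s⁻¹
  (118 kg) × (741 s⁻¹·m²):  [kg] · [m²·s⁻¹] = kg·m²·s⁻¹
  123 m^2·s^-1·kg:  kg·m²·s⁻¹
  (27.95 kg m^-1 s^-1) × (645 m^3·kg^-1):  [kg·m⁻¹·s⁻¹] · [kg⁻¹·m³] = m²·s⁻¹
The terms do not share a single dimension (kg·m²·s⁻¹ vs m²·s⁻¹).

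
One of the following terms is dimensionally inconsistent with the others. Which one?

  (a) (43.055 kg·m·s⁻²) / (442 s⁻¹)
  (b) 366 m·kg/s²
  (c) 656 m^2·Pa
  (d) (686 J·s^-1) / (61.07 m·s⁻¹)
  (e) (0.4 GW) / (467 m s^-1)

(a)

Work out the base dimensions of each:
  (a) [kg·m·s⁻²] / [s⁻¹] = kg·m·s⁻¹
  (b) kg·m·s⁻²
  (c) Pa·m² = N·m⁻²·m² = kg·m·s⁻²
  (d) [kg·m²·s⁻³] / [m·s⁻¹] = kg·m·s⁻²
  (e) [kg·m²·s⁻³] / [m·s⁻¹] = kg·m·s⁻²
All reduce to kg·m·s⁻² except (a), which is kg·m·s⁻¹.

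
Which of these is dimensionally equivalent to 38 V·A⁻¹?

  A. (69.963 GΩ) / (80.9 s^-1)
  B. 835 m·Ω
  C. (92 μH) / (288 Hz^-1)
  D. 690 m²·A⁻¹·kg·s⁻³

C.

Reference: V·A⁻¹ = J·C⁻¹·A⁻¹ = kg·m²·s⁻³·A⁻².
Each option:
  A. [kg·m²·s⁻³·A⁻²] / [s⁻¹] = kg·m²·s⁻²·A⁻²
  B. Ω·m = V·A⁻¹·m = kg·m³·s⁻³·A⁻²
  C. [kg·m²·s⁻²·A⁻²] / [s] = kg·m²·s⁻³·A⁻²  ← same
  D. kg·m²·s⁻³·A⁻¹
Only C. matches kg·m²·s⁻³·A⁻².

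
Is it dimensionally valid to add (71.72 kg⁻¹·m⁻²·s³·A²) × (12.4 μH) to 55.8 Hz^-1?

Yes

Work out the base dimensions of each:
  (71.72 kg⁻¹·m⁻²·s³·A²) × (12.4 μH):  [kg⁻¹·m⁻²·s³·A²] · [kg·m²·s⁻²·A⁻²] = s
  55.8 Hz^-1:  Hz⁻¹ = (s⁻¹)⁻¹ = s
Both are s, so they have the same dimensions and can be added.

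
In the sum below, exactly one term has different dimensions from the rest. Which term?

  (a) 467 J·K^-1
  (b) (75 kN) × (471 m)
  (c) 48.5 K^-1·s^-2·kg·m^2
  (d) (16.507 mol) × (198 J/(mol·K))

Work out the base dimensions of each:
  (a) J·K⁻¹ = N·m·K⁻¹ = kg·m²·s⁻²·K⁻¹
  (b) [kg·m·s⁻²] · [m] = kg·m²·s⁻²
  (c) kg·m²·s⁻²·K⁻¹
  (d) [mol] · [kg·m²·s⁻²·K⁻¹·mol⁻¹] = kg·m²·s⁻²·K⁻¹
All reduce to kg·m²·s⁻²·K⁻¹ except (b), which is kg·m²·s⁻².

(b)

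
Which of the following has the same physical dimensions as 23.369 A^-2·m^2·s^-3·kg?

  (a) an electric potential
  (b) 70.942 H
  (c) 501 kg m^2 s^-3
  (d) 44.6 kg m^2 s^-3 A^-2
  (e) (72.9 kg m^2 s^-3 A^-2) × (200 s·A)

Reference: kg·m²·s⁻³·A⁻².
Each option:
  (a) [electric potential] = kg·m²·s⁻³·A⁻¹
  (b) H = V·s·A⁻¹ = kg·m²·s⁻²·A⁻²
  (c) kg·m²·s⁻³
  (d) kg·m²·s⁻³·A⁻²  ← same
  (e) [kg·m²·s⁻³·A⁻²] · [s·A] = kg·m²·s⁻²·A⁻¹
Only (d) matches kg·m²·s⁻³·A⁻².

(d)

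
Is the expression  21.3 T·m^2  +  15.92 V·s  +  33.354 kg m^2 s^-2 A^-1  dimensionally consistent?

Yes

Work out the base dimensions of each:
  21.3 T·m^2:  T·m² = Wb·m⁻²·m² = kg·m²·s⁻²·A⁻¹
  15.92 V·s:  V·s = J·C⁻¹·s = kg·m²·s⁻²·A⁻¹
  33.354 kg m^2 s^-2 A^-1:  kg·m²·s⁻²·A⁻¹
Every term reduces to kg·m²·s⁻²·A⁻¹.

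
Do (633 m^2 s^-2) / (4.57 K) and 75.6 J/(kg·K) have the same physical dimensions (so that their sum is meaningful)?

Yes

Dimensions:
  (633 m^2 s^-2) / (4.57 K):  [m²·s⁻²] / [K] = m²·s⁻²·K⁻¹
  75.6 J/(kg·K):  J·kg⁻¹·K⁻¹ = N·m·kg⁻¹·K⁻¹ = m²·s⁻²·K⁻¹
Both are m²·s⁻²·K⁻¹, so they have the same dimensions and can be added.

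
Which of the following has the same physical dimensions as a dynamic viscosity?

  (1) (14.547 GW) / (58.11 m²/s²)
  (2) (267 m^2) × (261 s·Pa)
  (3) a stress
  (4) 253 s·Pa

(4)

Reference: [dynamic viscosity] = kg·m⁻¹·s⁻¹.
Each option:
  (1) [kg·m²·s⁻³] / [m²·s⁻²] = kg·s⁻¹
  (2) [m²] · [kg·m⁻¹·s⁻¹] = kg·m·s⁻¹
  (3) [stress] = kg·m⁻¹·s⁻²
  (4) Pa·s = N·m⁻²·s = kg·m⁻¹·s⁻¹  ← same
Only (4) matches kg·m⁻¹·s⁻¹.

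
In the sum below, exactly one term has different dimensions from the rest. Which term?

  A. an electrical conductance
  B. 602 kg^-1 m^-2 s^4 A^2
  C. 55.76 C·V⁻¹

Dimensions:
  A. [electrical conductance] = kg⁻¹·m⁻²·s³·A²
  B. kg⁻¹·m⁻²·s⁴·A²
  C. C·V⁻¹ = s·A·(J·C⁻¹)⁻¹ = kg⁻¹·m⁻²·s⁴·A²
All reduce to kg⁻¹·m⁻²·s⁴·A² except A., which is kg⁻¹·m⁻²·s³·A².

A.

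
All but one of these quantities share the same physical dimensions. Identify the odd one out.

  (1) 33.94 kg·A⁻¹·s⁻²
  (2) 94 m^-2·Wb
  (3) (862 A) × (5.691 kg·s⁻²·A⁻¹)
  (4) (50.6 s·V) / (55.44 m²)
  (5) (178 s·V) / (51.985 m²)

(3)

Work out the base dimensions of each:
  (1) kg·s⁻²·A⁻¹
  (2) Wb·m⁻² = V·s·m⁻² = kg·s⁻²·A⁻¹
  (3) [A] · [kg·s⁻²·A⁻¹] = kg·s⁻²
  (4) [kg·m²·s⁻²·A⁻¹] / [m²] = kg·s⁻²·A⁻¹
  (5) [kg·m²·s⁻²·A⁻¹] / [m²] = kg·s⁻²·A⁻¹
All reduce to kg·s⁻²·A⁻¹ except (3), which is kg·s⁻².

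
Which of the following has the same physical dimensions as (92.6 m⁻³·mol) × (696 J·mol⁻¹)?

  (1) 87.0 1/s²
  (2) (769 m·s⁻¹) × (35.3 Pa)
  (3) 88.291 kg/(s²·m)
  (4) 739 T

Reference: [m⁻³·mol] · [kg·m²·s⁻²·mol⁻¹] = kg·m⁻¹·s⁻².
Each option:
  (1) s⁻²
  (2) [m·s⁻¹] · [kg·m⁻¹·s⁻²] = kg·s⁻³
  (3) kg·m⁻¹·s⁻²  ← same
  (4) T = Wb·m⁻² = kg·s⁻²·A⁻¹
Only (3) matches kg·m⁻¹·s⁻².

(3)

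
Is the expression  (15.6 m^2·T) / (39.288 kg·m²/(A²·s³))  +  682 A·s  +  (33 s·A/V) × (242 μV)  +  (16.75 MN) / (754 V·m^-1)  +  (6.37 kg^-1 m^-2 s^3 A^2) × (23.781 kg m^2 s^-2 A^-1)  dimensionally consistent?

In SI base units:
  (15.6 m^2·T) / (39.288 kg·m²/(A²·s³)):  [kg·m²·s⁻²·A⁻¹] / [kg·m²·s⁻³·A⁻²] = s·A
  682 A·s:  A·s = s·A
  (33 s·A/V) × (242 μV):  [kg⁻¹·m⁻²·s⁴·A²] · [kg·m²·s⁻³·A⁻¹] = s·A
  (16.75 MN) / (754 V·m^-1):  [kg·m·s⁻²] / [kg·m·s⁻³·A⁻¹] = s·A
  (6.37 kg^-1 m^-2 s^3 A^2) × (23.781 kg m^2 s^-2 A^-1):  [kg⁻¹·m⁻²·s³·A²] · [kg·m²·s⁻²·A⁻¹] = s·A
Every term reduces to s·A.

Yes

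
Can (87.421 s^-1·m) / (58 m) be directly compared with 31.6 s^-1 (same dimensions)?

Dimensions:
  (87.421 s^-1·m) / (58 m):  [m·s⁻¹] / [m] = s⁻¹
  31.6 s^-1:  s⁻¹
Both are s⁻¹, so they have the same dimensions and can be added.

Yes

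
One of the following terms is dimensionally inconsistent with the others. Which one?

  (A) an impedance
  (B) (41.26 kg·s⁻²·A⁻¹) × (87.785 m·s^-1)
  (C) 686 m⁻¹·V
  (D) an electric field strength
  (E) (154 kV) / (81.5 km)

In SI base units:
  (A) [impedance] = kg·m²·s⁻³·A⁻²
  (B) [kg·s⁻²·A⁻¹] · [m·s⁻¹] = kg·m·s⁻³·A⁻¹
  (C) V·m⁻¹ = J·C⁻¹·m⁻¹ = kg·m·s⁻³·A⁻¹
  (D) [electric field strength] = kg·m·s⁻³·A⁻¹
  (E) [kg·m²·s⁻³·A⁻¹] / [m] = kg·m·s⁻³·A⁻¹
All reduce to kg·m·s⁻³·A⁻¹ except (A), which is kg·m²·s⁻³·A⁻².

(A)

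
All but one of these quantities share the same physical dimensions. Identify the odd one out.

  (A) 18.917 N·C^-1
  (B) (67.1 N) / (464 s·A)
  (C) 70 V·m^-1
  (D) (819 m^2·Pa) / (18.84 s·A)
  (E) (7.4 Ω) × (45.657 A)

Expand each in SI base units:
  (A) N·C⁻¹ = kg·m·s⁻²·(s·A)⁻¹ = kg·m·s⁻³·A⁻¹
  (B) [kg·m·s⁻²] / [s·A] = kg·m·s⁻³·A⁻¹
  (C) V·m⁻¹ = J·C⁻¹·m⁻¹ = kg·m·s⁻³·A⁻¹
  (D) [kg·m·s⁻²] / [s·A] = kg·m·s⁻³·A⁻¹
  (E) [kg·m²·s⁻³·A⁻²] · [A] = kg·m²·s⁻³·A⁻¹
All reduce to kg·m·s⁻³·A⁻¹ except (E), which is kg·m²·s⁻³·A⁻¹.

(E)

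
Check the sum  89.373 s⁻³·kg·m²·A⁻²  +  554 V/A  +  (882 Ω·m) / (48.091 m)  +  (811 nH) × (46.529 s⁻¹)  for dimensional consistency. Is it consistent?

Yes

Reduce each to base SI dimensions:
  89.373 s⁻³·kg·m²·A⁻²:  kg·m²·s⁻³·A⁻²
  554 V/A:  V·A⁻¹ = J·C⁻¹·A⁻¹ = kg·m²·s⁻³·A⁻²
  (882 Ω·m) / (48.091 m):  [kg·m³·s⁻³·A⁻²] / [m] = kg·m²·s⁻³·A⁻²
  (811 nH) × (46.529 s⁻¹):  [kg·m²·s⁻²·A⁻²] · [s⁻¹] = kg·m²·s⁻³·A⁻²
Every term reduces to kg·m²·s⁻³·A⁻².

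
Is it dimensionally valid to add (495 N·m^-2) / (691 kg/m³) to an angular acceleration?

No

Expand each in SI base units:
  (495 N·m^-2) / (691 kg/m³):  [kg·m⁻¹·s⁻²] / [kg·m⁻³] = m²·s⁻²
  an angular acceleration:  [angular acceleration] = s⁻²
m²·s⁻² ≠ s⁻², so they cannot be added.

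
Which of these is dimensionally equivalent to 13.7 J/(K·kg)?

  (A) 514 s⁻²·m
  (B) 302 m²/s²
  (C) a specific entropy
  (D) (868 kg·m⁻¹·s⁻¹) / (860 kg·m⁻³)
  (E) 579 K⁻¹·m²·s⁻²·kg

(C)

Reference: J·kg⁻¹·K⁻¹ = N·m·kg⁻¹·K⁻¹ = m²·s⁻²·K⁻¹.
Each option:
  (A) m·s⁻²
  (B) m²·s⁻²
  (C) [specific entropy] = m²·s⁻²·K⁻¹  ← same
  (D) [kg·m⁻¹·s⁻¹] / [kg·m⁻³] = m²·s⁻¹
  (E) kg·m²·s⁻²·K⁻¹
Only (C) matches m²·s⁻²·K⁻¹.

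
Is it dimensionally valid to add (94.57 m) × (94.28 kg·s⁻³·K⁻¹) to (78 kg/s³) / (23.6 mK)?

In SI base units:
  (94.57 m) × (94.28 kg·s⁻³·K⁻¹):  [m] · [kg·s⁻³·K⁻¹] = kg·m·s⁻³·K⁻¹
  (78 kg/s³) / (23.6 mK):  [kg·s⁻³] / [K] = kg·s⁻³·K⁻¹
kg·m·s⁻³·K⁻¹ ≠ kg·s⁻³·K⁻¹, so they cannot be added.

No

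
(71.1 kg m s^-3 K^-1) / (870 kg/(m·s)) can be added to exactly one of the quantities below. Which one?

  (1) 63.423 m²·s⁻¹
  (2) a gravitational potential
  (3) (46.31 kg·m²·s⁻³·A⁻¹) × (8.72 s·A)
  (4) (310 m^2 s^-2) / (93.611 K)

(4)

Reference: [kg·m·s⁻³·K⁻¹] / [kg·m⁻¹·s⁻¹] = m²·s⁻²·K⁻¹.
Each option:
  (1) m²·s⁻¹
  (2) [gravitational potential] = m²·s⁻²
  (3) [kg·m²·s⁻³·A⁻¹] · [s·A] = kg·m²·s⁻²
  (4) [m²·s⁻²] / [K] = m²·s⁻²·K⁻¹  ← same
Only (4) matches m²·s⁻²·K⁻¹.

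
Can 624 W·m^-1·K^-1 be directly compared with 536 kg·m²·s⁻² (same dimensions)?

No

Reduce each to base SI dimensions:
  624 W·m^-1·K^-1:  W·m⁻¹·K⁻¹ = J·s⁻¹·m⁻¹·K⁻¹ = kg·m·s⁻³·K⁻¹
  536 kg·m²·s⁻²:  kg·m²·s⁻²
kg·m·s⁻³·K⁻¹ ≠ kg·m²·s⁻², so they cannot be added.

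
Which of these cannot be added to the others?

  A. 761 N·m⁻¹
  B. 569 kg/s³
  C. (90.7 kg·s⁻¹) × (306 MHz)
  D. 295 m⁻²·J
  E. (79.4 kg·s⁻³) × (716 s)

Expand each in SI base units:
  A. N·m⁻¹ = kg·m·s⁻²·m⁻¹ = kg·s⁻²
  B. kg·s⁻³
  C. [kg·s⁻¹] · [s⁻¹] = kg·s⁻²
  D. J·m⁻² = N·m·m⁻² = kg·s⁻²
  E. [kg·s⁻³] · [s] = kg·s⁻²
All reduce to kg·s⁻² except B., which is kg·s⁻³.

B.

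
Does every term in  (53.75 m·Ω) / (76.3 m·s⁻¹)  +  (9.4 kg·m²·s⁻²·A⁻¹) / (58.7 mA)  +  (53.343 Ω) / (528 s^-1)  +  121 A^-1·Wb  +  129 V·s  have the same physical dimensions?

No

In SI base units:
  (53.75 m·Ω) / (76.3 m·s⁻¹):  [kg·m³·s⁻³·A⁻²] / [m·s⁻¹] = kg·m²·s⁻²·A⁻²
  (9.4 kg·m²·s⁻²·A⁻¹) / (58.7 mA):  [kg·m²·s⁻²·A⁻¹] / [A] = kg·m²·s⁻²·A⁻²
  (53.343 Ω) / (528 s^-1):  [kg·m²·s⁻³·A⁻²] / [s⁻¹] = kg·m²·s⁻²·A⁻²
  121 A^-1·Wb:  Wb·A⁻¹ = V·s·A⁻¹ = kg·m²·s⁻²·A⁻²
  129 V·s:  V·s = J·C⁻¹·s = kg·m²·s⁻²·A⁻¹
The terms do not share a single dimension (kg·m²·s⁻²·A⁻² vs kg·m²·s⁻²·A⁻¹).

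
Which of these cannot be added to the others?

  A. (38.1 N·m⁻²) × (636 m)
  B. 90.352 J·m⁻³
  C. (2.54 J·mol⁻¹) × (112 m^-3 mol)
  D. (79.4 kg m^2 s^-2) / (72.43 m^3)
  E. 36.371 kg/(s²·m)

A.

Expand each in SI base units:
  A. [kg·m⁻¹·s⁻²] · [m] = kg·s⁻²
  B. J·m⁻³ = N·m·m⁻³ = kg·m⁻¹·s⁻²
  C. [kg·m²·s⁻²·mol⁻¹] · [m⁻³·mol] = kg·m⁻¹·s⁻²
  D. [kg·m²·s⁻²] / [m³] = kg·m⁻¹·s⁻²
  E. kg·m⁻¹·s⁻²
All reduce to kg·m⁻¹·s⁻² except A., which is kg·s⁻².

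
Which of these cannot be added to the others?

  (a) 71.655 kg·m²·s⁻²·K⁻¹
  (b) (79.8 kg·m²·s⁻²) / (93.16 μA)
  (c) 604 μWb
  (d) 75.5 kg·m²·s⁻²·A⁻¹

Dimensions:
  (a) kg·m²·s⁻²·K⁻¹
  (b) [kg·m²·s⁻²] / [A] = kg·m²·s⁻²·A⁻¹
  (c) Wb = V·s = kg·m²·s⁻²·A⁻¹
  (d) kg·m²·s⁻²·A⁻¹
All reduce to kg·m²·s⁻²·A⁻¹ except (a), which is kg·m²·s⁻²·K⁻¹.

(a)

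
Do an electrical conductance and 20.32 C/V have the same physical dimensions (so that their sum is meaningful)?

In SI base units:
  an electrical conductance:  [electrical conductance] = kg⁻¹·m⁻²·s³·A²
  20.32 C/V:  C·V⁻¹ = s·A·(J·C⁻¹)⁻¹ = kg⁻¹·m⁻²·s⁴·A²
kg⁻¹·m⁻²·s³·A² ≠ kg⁻¹·m⁻²·s⁴·A², so they cannot be added.

No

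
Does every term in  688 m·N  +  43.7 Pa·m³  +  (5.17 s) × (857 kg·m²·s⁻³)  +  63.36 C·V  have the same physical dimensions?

Yes

Work out the base dimensions of each:
  688 m·N:  N·m = kg·m·s⁻²·m = kg·m²·s⁻²
  43.7 Pa·m³:  Pa·m³ = N·m⁻²·m³ = kg·m²·s⁻²
  (5.17 s) × (857 kg·m²·s⁻³):  [s] · [kg·m²·s⁻³] = kg·m²·s⁻²
  63.36 C·V:  C·V = s·A·J·C⁻¹ = kg·m²·s⁻²
Every term reduces to kg·m²·s⁻².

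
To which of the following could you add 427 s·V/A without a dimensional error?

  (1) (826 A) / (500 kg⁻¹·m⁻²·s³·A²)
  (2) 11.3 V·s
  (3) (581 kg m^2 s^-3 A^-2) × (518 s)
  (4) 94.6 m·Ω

Reference: V·s·A⁻¹ = J·C⁻¹·s·A⁻¹ = kg·m²·s⁻²·A⁻².
Each option:
  (1) [A] / [kg⁻¹·m⁻²·s³·A²] = kg·m²·s⁻³·A⁻¹
  (2) V·s = J·C⁻¹·s = kg·m²·s⁻²·A⁻¹
  (3) [kg·m²·s⁻³·A⁻²] · [s] = kg·m²·s⁻²·A⁻²  ← same
  (4) Ω·m = V·A⁻¹·m = kg·m³·s⁻³·A⁻²
Only (3) matches kg·m²·s⁻²·A⁻².

(3)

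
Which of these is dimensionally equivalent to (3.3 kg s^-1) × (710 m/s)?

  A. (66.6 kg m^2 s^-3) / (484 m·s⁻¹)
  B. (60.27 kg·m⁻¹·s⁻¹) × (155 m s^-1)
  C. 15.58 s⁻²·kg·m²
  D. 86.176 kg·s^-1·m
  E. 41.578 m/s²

A.

Reference: [kg·s⁻¹] · [m·s⁻¹] = kg·m·s⁻².
Each option:
  A. [kg·m²·s⁻³] / [m·s⁻¹] = kg·m·s⁻²  ← same
  B. [kg·m⁻¹·s⁻¹] · [m·s⁻¹] = kg·s⁻²
  C. kg·m²·s⁻²
  D. kg·m·s⁻¹
  E. m·s⁻²
Only A. matches kg·m·s⁻².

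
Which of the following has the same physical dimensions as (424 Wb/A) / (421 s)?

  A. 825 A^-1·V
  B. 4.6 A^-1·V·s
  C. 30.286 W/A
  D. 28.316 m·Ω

A.

Reference: [kg·m²·s⁻²·A⁻²] / [s] = kg·m²·s⁻³·A⁻².
Each option:
  A. V·A⁻¹ = J·C⁻¹·A⁻¹ = kg·m²·s⁻³·A⁻²  ← same
  B. V·s·A⁻¹ = J·C⁻¹·s·A⁻¹ = kg·m²·s⁻²·A⁻²
  C. W·A⁻¹ = J·s⁻¹·A⁻¹ = kg·m²·s⁻³·A⁻¹
  D. Ω·m = V·A⁻¹·m = kg·m³·s⁻³·A⁻²
Only A. matches kg·m²·s⁻³·A⁻².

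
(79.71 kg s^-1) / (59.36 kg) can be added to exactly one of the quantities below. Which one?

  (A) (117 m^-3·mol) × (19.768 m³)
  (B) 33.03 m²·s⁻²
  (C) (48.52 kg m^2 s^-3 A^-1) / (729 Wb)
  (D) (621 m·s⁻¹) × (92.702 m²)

(C)

Reference: [kg·s⁻¹] / [kg] = s⁻¹.
Each option:
  (A) [m⁻³·mol] · [m³] = mol
  (B) m²·s⁻²
  (C) [kg·m²·s⁻³·A⁻¹] / [kg·m²·s⁻²·A⁻¹] = s⁻¹  ← same
  (D) [m·s⁻¹] · [m²] = m³·s⁻¹
Only (C) matches s⁻¹.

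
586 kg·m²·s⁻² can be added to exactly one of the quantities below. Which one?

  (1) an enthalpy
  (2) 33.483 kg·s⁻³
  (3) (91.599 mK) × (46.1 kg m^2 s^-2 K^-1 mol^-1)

(1)

Reference: kg·m²·s⁻².
Each option:
  (1) [enthalpy] = kg·m²·s⁻²  ← same
  (2) kg·s⁻³
  (3) [K] · [kg·m²·s⁻²·K⁻¹·mol⁻¹] = kg·m²·s⁻²·mol⁻¹
Only (1) matches kg·m²·s⁻².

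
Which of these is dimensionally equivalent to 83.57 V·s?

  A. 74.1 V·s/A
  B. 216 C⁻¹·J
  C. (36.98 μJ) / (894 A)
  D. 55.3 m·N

Reference: V·s = J·C⁻¹·s = kg·m²·s⁻²·A⁻¹.
Each option:
  A. V·s·A⁻¹ = J·C⁻¹·s·A⁻¹ = kg·m²·s⁻²·A⁻²
  B. J·C⁻¹ = N·m·(s·A)⁻¹ = kg·m²·s⁻³·A⁻¹
  C. [kg·m²·s⁻²] / [A] = kg·m²·s⁻²·A⁻¹  ← same
  D. N·m = kg·m·s⁻²·m = kg·m²·s⁻²
Only C. matches kg·m²·s⁻²·A⁻¹.

C.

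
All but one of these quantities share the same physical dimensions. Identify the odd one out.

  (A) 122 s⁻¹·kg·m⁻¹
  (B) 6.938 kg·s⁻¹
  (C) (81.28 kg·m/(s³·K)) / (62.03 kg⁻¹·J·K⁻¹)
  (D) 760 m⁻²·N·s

In SI base units:
  (A) kg·m⁻¹·s⁻¹
  (B) kg·s⁻¹
  (C) [kg·m·s⁻³·K⁻¹] / [m²·s⁻²·K⁻¹] = kg·m⁻¹·s⁻¹
  (D) N·s·m⁻² = kg·m·s⁻²·s·m⁻² = kg·m⁻¹·s⁻¹
All reduce to kg·m⁻¹·s⁻¹ except (B), which is kg·s⁻¹.

(B)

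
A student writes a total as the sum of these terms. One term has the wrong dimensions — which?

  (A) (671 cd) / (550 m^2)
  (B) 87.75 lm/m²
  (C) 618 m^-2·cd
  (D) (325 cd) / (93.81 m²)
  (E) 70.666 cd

(E)

Work out the base dimensions of each:
  (A) [cd] / [m²] = m⁻²·cd
  (B) lm·m⁻² = cd·m⁻² = m⁻²·cd
  (C) cd·m⁻² = m⁻²·cd
  (D) [cd] / [m²] = m⁻²·cd
  (E) cd
All reduce to m⁻²·cd except (E), which is cd.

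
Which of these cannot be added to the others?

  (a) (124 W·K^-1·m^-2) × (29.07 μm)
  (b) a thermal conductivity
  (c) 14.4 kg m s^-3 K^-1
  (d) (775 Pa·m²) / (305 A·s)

(d)

Dimensions:
  (a) [kg·s⁻³·K⁻¹] · [m] = kg·m·s⁻³·K⁻¹
  (b) [thermal conductivity] = kg·m·s⁻³·K⁻¹
  (c) kg·m·s⁻³·K⁻¹
  (d) [kg·m·s⁻²] / [s·A] = kg·m·s⁻³·A⁻¹
All reduce to kg·m·s⁻³·K⁻¹ except (d), which is kg·m·s⁻³·A⁻¹.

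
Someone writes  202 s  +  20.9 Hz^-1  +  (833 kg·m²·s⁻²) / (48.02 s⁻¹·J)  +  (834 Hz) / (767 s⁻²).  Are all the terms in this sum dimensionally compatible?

Yes

In SI base units:
  202 s:  s
  20.9 Hz^-1:  Hz⁻¹ = (s⁻¹)⁻¹ = s
  (833 kg·m²·s⁻²) / (48.02 s⁻¹·J):  [kg·m²·s⁻²] / [kg·m²·s⁻³] = s
  (834 Hz) / (767 s⁻²):  [s⁻¹] / [s⁻²] = s
Every term reduces to s.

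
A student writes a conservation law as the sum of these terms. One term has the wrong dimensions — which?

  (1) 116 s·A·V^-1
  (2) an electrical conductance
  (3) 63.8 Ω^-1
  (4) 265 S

(1)

Expand each in SI base units:
  (1) A·s·V⁻¹ = A·s·(J·C⁻¹)⁻¹ = kg⁻¹·m⁻²·s⁴·A²
  (2) [electrical conductance] = kg⁻¹·m⁻²·s³·A²
  (3) Ω⁻¹ = (V·A⁻¹)⁻¹ = kg⁻¹·m⁻²·s³·A²
  (4) S = Ω⁻¹ = kg⁻¹·m⁻²·s³·A²
All reduce to kg⁻¹·m⁻²·s³·A² except (1), which is kg⁻¹·m⁻²·s⁴·A².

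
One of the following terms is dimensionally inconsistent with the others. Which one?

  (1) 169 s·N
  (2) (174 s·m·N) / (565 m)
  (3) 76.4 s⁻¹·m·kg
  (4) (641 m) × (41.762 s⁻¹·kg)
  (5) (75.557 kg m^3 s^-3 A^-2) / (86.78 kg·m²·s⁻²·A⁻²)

(5)

Reduce each to base SI dimensions:
  (1) N·s = kg·m·s⁻²·s = kg·m·s⁻¹
  (2) [kg·m²·s⁻¹] / [m] = kg·m·s⁻¹
  (3) kg·m·s⁻¹
  (4) [m] · [kg·s⁻¹] = kg·m·s⁻¹
  (5) [kg·m³·s⁻³·A⁻²] / [kg·m²·s⁻²·A⁻²] = m·s⁻¹
All reduce to kg·m·s⁻¹ except (5), which is m·s⁻¹.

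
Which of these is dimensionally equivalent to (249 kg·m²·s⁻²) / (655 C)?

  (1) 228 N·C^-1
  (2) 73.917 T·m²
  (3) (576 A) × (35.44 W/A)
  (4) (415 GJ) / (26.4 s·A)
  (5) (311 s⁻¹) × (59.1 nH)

Reference: [kg·m²·s⁻²] / [s·A] = kg·m²·s⁻³·A⁻¹.
Each option:
  (1) N·C⁻¹ = kg·m·s⁻²·(s·A)⁻¹ = kg·m·s⁻³·A⁻¹
  (2) T·m² = Wb·m⁻²·m² = kg·m²·s⁻²·A⁻¹
  (3) [A] · [kg·m²·s⁻³·A⁻¹] = kg·m²·s⁻³
  (4) [kg·m²·s⁻²] / [s·A] = kg·m²·s⁻³·A⁻¹  ← same
  (5) [s⁻¹] · [kg·m²·s⁻²·A⁻²] = kg·m²·s⁻³·A⁻²
Only (4) matches kg·m²·s⁻³·A⁻¹.

(4)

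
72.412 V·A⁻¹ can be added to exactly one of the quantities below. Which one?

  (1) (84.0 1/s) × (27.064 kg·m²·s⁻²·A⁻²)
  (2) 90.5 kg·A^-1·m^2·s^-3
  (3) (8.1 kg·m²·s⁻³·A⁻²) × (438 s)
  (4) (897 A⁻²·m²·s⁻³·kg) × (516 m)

(1)

Reference: V·A⁻¹ = J·C⁻¹·A⁻¹ = kg·m²·s⁻³·A⁻².
Each option:
  (1) [s⁻¹] · [kg·m²·s⁻²·A⁻²] = kg·m²·s⁻³·A⁻²  ← same
  (2) kg·m²·s⁻³·A⁻¹
  (3) [kg·m²·s⁻³·A⁻²] · [s] = kg·m²·s⁻²·A⁻²
  (4) [kg·m²·s⁻³·A⁻²] · [m] = kg·m³·s⁻³·A⁻²
Only (1) matches kg·m²·s⁻³·A⁻².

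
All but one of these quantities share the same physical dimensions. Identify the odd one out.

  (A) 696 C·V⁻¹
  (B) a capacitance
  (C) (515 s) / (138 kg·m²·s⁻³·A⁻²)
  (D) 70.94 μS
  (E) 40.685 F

(D)

Work out the base dimensions of each:
  (A) C·V⁻¹ = s·A·(J·C⁻¹)⁻¹ = kg⁻¹·m⁻²·s⁴·A²
  (B) [capacitance] = kg⁻¹·m⁻²·s⁴·A²
  (C) [s] / [kg·m²·s⁻³·A⁻²] = kg⁻¹·m⁻²·s⁴·A²
  (D) S = Ω⁻¹ = kg⁻¹·m⁻²·s³·A²
  (E) F = C·V⁻¹ = kg⁻¹·m⁻²·s⁴·A²
All reduce to kg⁻¹·m⁻²·s⁴·A² except (D), which is kg⁻¹·m⁻²·s³·A².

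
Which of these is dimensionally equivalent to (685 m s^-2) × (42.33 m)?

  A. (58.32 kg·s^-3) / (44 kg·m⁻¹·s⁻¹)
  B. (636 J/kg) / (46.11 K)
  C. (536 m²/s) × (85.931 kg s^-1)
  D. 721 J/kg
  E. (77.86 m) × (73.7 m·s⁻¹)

Reference: [m·s⁻²] · [m] = m²·s⁻².
Each option:
  A. [kg·s⁻³] / [kg·m⁻¹·s⁻¹] = m·s⁻²
  B. [m²·s⁻²] / [K] = m²·s⁻²·K⁻¹
  C. [m²·s⁻¹] · [kg·s⁻¹] = kg·m²·s⁻²
  D. J·kg⁻¹ = N·m·kg⁻¹ = m²·s⁻²  ← same
  E. [m] · [m·s⁻¹] = m²·s⁻¹
Only D. matches m²·s⁻².

D.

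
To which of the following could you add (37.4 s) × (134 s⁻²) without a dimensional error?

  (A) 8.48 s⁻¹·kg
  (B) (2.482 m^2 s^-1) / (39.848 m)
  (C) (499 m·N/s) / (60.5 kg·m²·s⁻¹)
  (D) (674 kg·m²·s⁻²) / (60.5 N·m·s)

Reference: [s] · [s⁻²] = s⁻¹.
Each option:
  (A) kg·s⁻¹
  (B) [m²·s⁻¹] / [m] = m·s⁻¹
  (C) [kg·m²·s⁻³] / [kg·m²·s⁻¹] = s⁻²
  (D) [kg·m²·s⁻²] / [kg·m²·s⁻¹] = s⁻¹  ← same
Only (D) matches s⁻¹.

(D)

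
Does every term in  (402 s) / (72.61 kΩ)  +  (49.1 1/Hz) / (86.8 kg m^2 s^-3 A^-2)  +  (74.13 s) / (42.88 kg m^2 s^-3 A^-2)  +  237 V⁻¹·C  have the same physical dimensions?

Yes

In SI base units:
  (402 s) / (72.61 kΩ):  [s] / [kg·m²·s⁻³·A⁻²] = kg⁻¹·m⁻²·s⁴·A²
  (49.1 1/Hz) / (86.8 kg m^2 s^-3 A^-2):  [s] / [kg·m²·s⁻³·A⁻²] = kg⁻¹·m⁻²·s⁴·A²
  (74.13 s) / (42.88 kg m^2 s^-3 A^-2):  [s] / [kg·m²·s⁻³·A⁻²] = kg⁻¹·m⁻²·s⁴·A²
  237 V⁻¹·C:  C·V⁻¹ = s·A·(J·C⁻¹)⁻¹ = kg⁻¹·m⁻²·s⁴·A²
Every term reduces to kg⁻¹·m⁻²·s⁴·A².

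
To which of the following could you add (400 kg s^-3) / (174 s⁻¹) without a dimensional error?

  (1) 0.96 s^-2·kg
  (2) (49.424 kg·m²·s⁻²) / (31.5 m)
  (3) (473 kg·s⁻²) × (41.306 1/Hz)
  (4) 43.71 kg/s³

Reference: [kg·s⁻³] / [s⁻¹] = kg·s⁻².
Each option:
  (1) kg·s⁻²  ← same
  (2) [kg·m²·s⁻²] / [m] = kg·m·s⁻²
  (3) [kg·s⁻²] · [s] = kg·s⁻¹
  (4) kg·s⁻³
Only (1) matches kg·s⁻².

(1)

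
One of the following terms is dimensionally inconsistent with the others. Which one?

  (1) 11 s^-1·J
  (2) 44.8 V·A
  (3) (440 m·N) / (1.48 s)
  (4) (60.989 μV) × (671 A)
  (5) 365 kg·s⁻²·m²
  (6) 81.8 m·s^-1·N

Dimensions:
  (1) J·s⁻¹ = N·m·s⁻¹ = kg·m²·s⁻³
  (2) V·A = J·C⁻¹·A = kg·m²·s⁻³
  (3) [kg·m²·s⁻²] / [s] = kg·m²·s⁻³
  (4) [kg·m²·s⁻³·A⁻¹] · [A] = kg·m²·s⁻³
  (5) kg·m²·s⁻²
  (6) N·m·s⁻¹ = kg·m·s⁻²·m·s⁻¹ = kg·m²·s⁻³
All reduce to kg·m²·s⁻³ except (5), which is kg·m²·s⁻².

(5)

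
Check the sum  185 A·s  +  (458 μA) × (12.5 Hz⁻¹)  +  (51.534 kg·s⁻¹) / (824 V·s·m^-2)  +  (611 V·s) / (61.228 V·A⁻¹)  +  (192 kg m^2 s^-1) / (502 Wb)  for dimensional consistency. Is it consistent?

Yes

Dimensions:
  185 A·s:  A·s = s·A
  (458 μA) × (12.5 Hz⁻¹):  [A] · [s] = s·A
  (51.534 kg·s⁻¹) / (824 V·s·m^-2):  [kg·s⁻¹] / [kg·s⁻²·A⁻¹] = s·A
  (611 V·s) / (61.228 V·A⁻¹):  [kg·m²·s⁻²·A⁻¹] / [kg·m²·s⁻³·A⁻²] = s·A
  (192 kg m^2 s^-1) / (502 Wb):  [kg·m²·s⁻¹] / [kg·m²·s⁻²·A⁻¹] = s·A
Every term reduces to s·A.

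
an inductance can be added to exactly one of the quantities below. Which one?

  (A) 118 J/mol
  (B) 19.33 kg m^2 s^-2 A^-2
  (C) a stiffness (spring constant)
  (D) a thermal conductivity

Reference: [inductance] = kg·m²·s⁻²·A⁻².
Each option:
  (A) J·mol⁻¹ = N·m·mol⁻¹ = kg·m²·s⁻²·mol⁻¹
  (B) kg·m²·s⁻²·A⁻²  ← same
  (C) [stiffness (spring constant)] = kg·s⁻²
  (D) [thermal conductivity] = kg·m·s⁻³·K⁻¹
Only (B) matches kg·m²·s⁻²·A⁻².

(B)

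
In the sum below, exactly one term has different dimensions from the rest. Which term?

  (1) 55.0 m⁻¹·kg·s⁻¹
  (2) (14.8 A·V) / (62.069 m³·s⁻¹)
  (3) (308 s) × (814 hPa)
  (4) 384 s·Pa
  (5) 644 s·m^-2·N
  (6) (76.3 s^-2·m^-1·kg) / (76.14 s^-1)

In SI base units:
  (1) kg·m⁻¹·s⁻¹
  (2) [kg·m²·s⁻³] / [m³·s⁻¹] = kg·m⁻¹·s⁻²
  (3) [s] · [kg·m⁻¹·s⁻²] = kg·m⁻¹·s⁻¹
  (4) Pa·s = N·m⁻²·s = kg·m⁻¹·s⁻¹
  (5) N·s·m⁻² = kg·m·s⁻²·s·m⁻² = kg·m⁻¹·s⁻¹
  (6) [kg·m⁻¹·s⁻²] / [s⁻¹] = kg·m⁻¹·s⁻¹
All reduce to kg·m⁻¹·s⁻¹ except (2), which is kg·m⁻¹·s⁻².

(2)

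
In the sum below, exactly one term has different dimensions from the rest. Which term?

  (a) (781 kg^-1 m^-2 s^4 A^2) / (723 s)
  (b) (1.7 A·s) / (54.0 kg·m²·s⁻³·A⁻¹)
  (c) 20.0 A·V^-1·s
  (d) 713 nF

Expand each in SI base units:
  (a) [kg⁻¹·m⁻²·s⁴·A²] / [s] = kg⁻¹·m⁻²·s³·A²
  (b) [s·A] / [kg·m²·s⁻³·A⁻¹] = kg⁻¹·m⁻²·s⁴·A²
  (c) A·s·V⁻¹ = A·s·(J·C⁻¹)⁻¹ = kg⁻¹·m⁻²·s⁴·A²
  (d) F = C·V⁻¹ = kg⁻¹·m⁻²·s⁴·A²
All reduce to kg⁻¹·m⁻²·s⁴·A² except (a), which is kg⁻¹·m⁻²·s³·A².

(a)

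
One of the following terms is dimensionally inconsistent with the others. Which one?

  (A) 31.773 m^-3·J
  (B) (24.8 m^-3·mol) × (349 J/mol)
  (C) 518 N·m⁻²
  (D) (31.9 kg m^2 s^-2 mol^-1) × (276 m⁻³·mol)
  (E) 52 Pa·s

(E)

Reduce each to base SI dimensions:
  (A) J·m⁻³ = N·m·m⁻³ = kg·m⁻¹·s⁻²
  (B) [m⁻³·mol] · [kg·m²·s⁻²·mol⁻¹] = kg·m⁻¹·s⁻²
  (C) N·m⁻² = kg·m·s⁻²·m⁻² = kg·m⁻¹·s⁻²
  (D) [kg·m²·s⁻²·mol⁻¹] · [m⁻³·mol] = kg·m⁻¹·s⁻²
  (E) Pa·s = N·m⁻²·s = kg·m⁻¹·s⁻¹
All reduce to kg·m⁻¹·s⁻² except (E), which is kg·m⁻¹·s⁻¹.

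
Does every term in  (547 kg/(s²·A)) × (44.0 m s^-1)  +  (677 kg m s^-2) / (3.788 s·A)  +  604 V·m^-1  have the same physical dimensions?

Yes

In SI base units:
  (547 kg/(s²·A)) × (44.0 m s^-1):  [kg·s⁻²·A⁻¹] · [m·s⁻¹] = kg·m·s⁻³·A⁻¹
  (677 kg m s^-2) / (3.788 s·A):  [kg·m·s⁻²] / [s·A] = kg·m·s⁻³·A⁻¹
  604 V·m^-1:  V·m⁻¹ = J·C⁻¹·m⁻¹ = kg·m·s⁻³·A⁻¹
Every term reduces to kg·m·s⁻³·A⁻¹.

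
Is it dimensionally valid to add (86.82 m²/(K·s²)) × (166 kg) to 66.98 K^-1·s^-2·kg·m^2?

Yes

Work out the base dimensions of each:
  (86.82 m²/(K·s²)) × (166 kg):  [m²·s⁻²·K⁻¹] · [kg] = kg·m²·s⁻²·K⁻¹
  66.98 K^-1·s^-2·kg·m^2:  kg·m²·s⁻²·K⁻¹
Both are kg·m²·s⁻²·K⁻¹, so they have the same dimensions and can be added.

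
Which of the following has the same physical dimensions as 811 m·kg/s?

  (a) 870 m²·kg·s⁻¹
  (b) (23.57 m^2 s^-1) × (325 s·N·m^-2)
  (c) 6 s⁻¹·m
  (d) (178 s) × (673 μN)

(d)

Reference: kg·m·s⁻¹.
Each option:
  (a) kg·m²·s⁻¹
  (b) [m²·s⁻¹] · [kg·m⁻¹·s⁻¹] = kg·m·s⁻²
  (c) m·s⁻¹
  (d) [s] · [kg·m·s⁻²] = kg·m·s⁻¹  ← same
Only (d) matches kg·m·s⁻¹.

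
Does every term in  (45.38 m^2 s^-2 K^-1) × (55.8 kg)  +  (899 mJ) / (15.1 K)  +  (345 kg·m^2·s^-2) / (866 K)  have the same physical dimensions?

Reduce each to base SI dimensions:
  (45.38 m^2 s^-2 K^-1) × (55.8 kg):  [m²·s⁻²·K⁻¹] · [kg] = kg·m²·s⁻²·K⁻¹
  (899 mJ) / (15.1 K):  [kg·m²·s⁻²] / [K] = kg·m²·s⁻²·K⁻¹
  (345 kg·m^2·s^-2) / (866 K):  [kg·m²·s⁻²] / [K] = kg·m²·s⁻²·K⁻¹
Every term reduces to kg·m²·s⁻²·K⁻¹.

Yes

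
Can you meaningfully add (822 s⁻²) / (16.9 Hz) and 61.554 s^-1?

Yes

In SI base units:
  (822 s⁻²) / (16.9 Hz):  [s⁻²] / [s⁻¹] = s⁻¹
  61.554 s^-1:  s⁻¹
Both are s⁻¹, so they have the same dimensions and can be added.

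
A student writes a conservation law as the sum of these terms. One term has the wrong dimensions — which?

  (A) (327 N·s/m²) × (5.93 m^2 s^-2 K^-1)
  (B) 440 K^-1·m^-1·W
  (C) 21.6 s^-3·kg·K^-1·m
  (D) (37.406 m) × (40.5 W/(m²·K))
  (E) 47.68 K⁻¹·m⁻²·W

Reduce each to base SI dimensions:
  (A) [kg·m⁻¹·s⁻¹] · [m²·s⁻²·K⁻¹] = kg·m·s⁻³·K⁻¹
  (B) W·m⁻¹·K⁻¹ = J·s⁻¹·m⁻¹·K⁻¹ = kg·m·s⁻³·K⁻¹
  (C) kg·m·s⁻³·K⁻¹
  (D) [m] · [kg·s⁻³·K⁻¹] = kg·m·s⁻³·K⁻¹
  (E) W·m⁻²·K⁻¹ = J·s⁻¹·m⁻²·K⁻¹ = kg·s⁻³·K⁻¹
All reduce to kg·m·s⁻³·K⁻¹ except (E), which is kg·s⁻³·K⁻¹.

(E)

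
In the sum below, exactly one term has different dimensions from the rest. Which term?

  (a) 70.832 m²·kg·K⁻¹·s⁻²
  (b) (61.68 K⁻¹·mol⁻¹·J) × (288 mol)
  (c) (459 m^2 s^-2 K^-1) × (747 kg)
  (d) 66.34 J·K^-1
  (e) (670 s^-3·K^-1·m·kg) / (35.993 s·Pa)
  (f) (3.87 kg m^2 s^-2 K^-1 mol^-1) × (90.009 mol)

(e)

Dimensions:
  (a) kg·m²·s⁻²·K⁻¹
  (b) [kg·m²·s⁻²·K⁻¹·mol⁻¹] · [mol] = kg·m²·s⁻²·K⁻¹
  (c) [m²·s⁻²·K⁻¹] · [kg] = kg·m²·s⁻²·K⁻¹
  (d) J·K⁻¹ = N·m·K⁻¹ = kg·m²·s⁻²·K⁻¹
  (e) [kg·m·s⁻³·K⁻¹] / [kg·m⁻¹·s⁻¹] = m²·s⁻²·K⁻¹
  (f) [kg·m²·s⁻²·K⁻¹·mol⁻¹] · [mol] = kg·m²·s⁻²·K⁻¹
All reduce to kg·m²·s⁻²·K⁻¹ except (e), which is m²·s⁻²·K⁻¹.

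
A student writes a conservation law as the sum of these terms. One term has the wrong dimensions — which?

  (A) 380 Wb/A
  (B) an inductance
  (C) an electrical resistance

Reduce each to base SI dimensions:
  (A) Wb·A⁻¹ = V·s·A⁻¹ = kg·m²·s⁻²·A⁻²
  (B) [inductance] = kg·m²·s⁻²·A⁻²
  (C) [electrical resistance] = kg·m²·s⁻³·A⁻²
All reduce to kg·m²·s⁻²·A⁻² except (C), which is kg·m²·s⁻³·A⁻².

(C)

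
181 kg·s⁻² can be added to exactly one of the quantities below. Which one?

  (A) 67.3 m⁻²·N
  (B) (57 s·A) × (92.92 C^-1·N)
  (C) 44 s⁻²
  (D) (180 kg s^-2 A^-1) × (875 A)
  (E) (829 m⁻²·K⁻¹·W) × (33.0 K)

Reference: kg·s⁻².
Each option:
  (A) N·m⁻² = kg·m·s⁻²·m⁻² = kg·m⁻¹·s⁻²
  (B) [s·A] · [kg·m·s⁻³·A⁻¹] = kg·m·s⁻²
  (C) s⁻²
  (D) [kg·s⁻²·A⁻¹] · [A] = kg·s⁻²  ← same
  (E) [kg·s⁻³·K⁻¹] · [K] = kg·s⁻³
Only (D) matches kg·s⁻².

(D)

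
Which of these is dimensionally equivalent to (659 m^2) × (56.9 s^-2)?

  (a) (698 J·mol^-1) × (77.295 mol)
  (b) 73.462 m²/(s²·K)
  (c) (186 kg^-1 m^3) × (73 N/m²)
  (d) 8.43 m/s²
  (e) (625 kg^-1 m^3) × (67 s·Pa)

(c)

Reference: [m²] · [s⁻²] = m²·s⁻².
Each option:
  (a) [kg·m²·s⁻²·mol⁻¹] · [mol] = kg·m²·s⁻²
  (b) m²·s⁻²·K⁻¹
  (c) [kg⁻¹·m³] · [kg·m⁻¹·s⁻²] = m²·s⁻²  ← same
  (d) m·s⁻²
  (e) [kg⁻¹·m³] · [kg·m⁻¹·s⁻¹] = m²·s⁻¹
Only (c) matches m²·s⁻².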